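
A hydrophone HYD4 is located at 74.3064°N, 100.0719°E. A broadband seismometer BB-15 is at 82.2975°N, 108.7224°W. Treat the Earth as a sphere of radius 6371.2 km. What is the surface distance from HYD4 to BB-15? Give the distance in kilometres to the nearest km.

2529 km

Δφ = 7.9911°,  Δλ = 151.2057°
a = sin²(Δφ/2) + cos φ₁ cos φ₂ sin²(Δλ/2) = 0.038868
c = 2·arcsin(√a) = 0.396899 rad = 22.7406°
d = R·c = 6371.2 × 0.396899 = 2528.7 km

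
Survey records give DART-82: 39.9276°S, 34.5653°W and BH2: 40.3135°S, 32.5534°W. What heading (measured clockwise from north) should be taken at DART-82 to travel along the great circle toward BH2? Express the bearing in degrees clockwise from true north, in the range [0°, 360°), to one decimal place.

104.7°

Δλ = 2.0119°
y = sin Δλ · cos φ₂ = 0.026770
x = cos φ₁ sin φ₂ − sin φ₁ cos φ₂ cos Δλ = -0.007037
θ = atan2(y, x) = 104.7280° → 104.7280° (mod 360°)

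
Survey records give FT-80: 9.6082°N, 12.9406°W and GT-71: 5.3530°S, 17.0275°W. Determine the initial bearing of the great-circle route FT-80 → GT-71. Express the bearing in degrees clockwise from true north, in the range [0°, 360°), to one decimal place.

Δλ = -4.0869°
y = sin Δλ · cos φ₂ = -0.070959
x = cos φ₁ sin φ₂ − sin φ₁ cos φ₂ cos Δλ = -0.257742
θ = atan2(y, x) = -164.6073° → 195.3927° (mod 360°)

195.4°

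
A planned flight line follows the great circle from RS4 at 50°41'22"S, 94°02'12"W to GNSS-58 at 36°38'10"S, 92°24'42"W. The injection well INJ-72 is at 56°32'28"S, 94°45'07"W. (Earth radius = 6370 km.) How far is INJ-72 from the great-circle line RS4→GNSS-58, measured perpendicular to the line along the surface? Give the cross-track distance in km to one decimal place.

17.0 km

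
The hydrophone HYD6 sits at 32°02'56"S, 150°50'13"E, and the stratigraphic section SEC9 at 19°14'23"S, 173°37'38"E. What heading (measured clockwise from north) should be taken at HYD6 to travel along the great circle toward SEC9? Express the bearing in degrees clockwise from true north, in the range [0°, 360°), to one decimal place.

63.5°

HYD6: φ = -32.04889°, λ = +150.83694°
SEC9: φ = -19.23972°, λ = +173.62722°
Δλ = 22.7903°
y = sin Δλ · cos φ₂ = 0.365724
x = cos φ₁ sin φ₂ − sin φ₁ cos φ₂ cos Δλ = 0.182590
θ = atan2(y, x) = 63.4690° → 63.4690° (mod 360°)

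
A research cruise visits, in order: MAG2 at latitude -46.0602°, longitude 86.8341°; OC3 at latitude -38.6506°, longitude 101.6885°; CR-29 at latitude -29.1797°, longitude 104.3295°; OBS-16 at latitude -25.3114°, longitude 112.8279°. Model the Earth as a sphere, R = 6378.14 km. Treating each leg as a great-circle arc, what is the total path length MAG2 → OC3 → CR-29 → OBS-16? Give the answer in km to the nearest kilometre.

3497 km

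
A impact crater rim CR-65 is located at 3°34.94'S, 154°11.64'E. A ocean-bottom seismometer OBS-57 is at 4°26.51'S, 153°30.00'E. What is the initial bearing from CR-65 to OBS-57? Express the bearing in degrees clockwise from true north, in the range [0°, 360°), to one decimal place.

218.8°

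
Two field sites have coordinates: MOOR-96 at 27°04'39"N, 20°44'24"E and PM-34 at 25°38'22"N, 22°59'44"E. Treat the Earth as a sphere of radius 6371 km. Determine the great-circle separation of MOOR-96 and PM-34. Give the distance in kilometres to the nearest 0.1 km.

MOOR-96: φ = +27.07750°, λ = +20.74000°
PM-34: φ = +25.63944°, λ = +22.99556°
Δφ = -1.4381°,  Δλ = 2.2556°
a = sin²(Δφ/2) + cos φ₁ cos φ₂ sin²(Δλ/2) = 0.000468
c = 2·arcsin(√a) = 0.043290 rad = 2.4804°
d = R·c = 6371 × 0.043290 = 275.8 km

275.8 km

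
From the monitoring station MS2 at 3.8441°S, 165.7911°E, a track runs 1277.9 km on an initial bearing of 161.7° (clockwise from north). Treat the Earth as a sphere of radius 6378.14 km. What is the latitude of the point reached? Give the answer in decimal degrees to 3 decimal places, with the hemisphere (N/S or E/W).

δ = d/R = 1277.9/6378.14 = 0.200356 rad
φ₂ = arcsin(sin φ₁ cos δ + cos φ₁ sin δ cos θ)
   = arcsin(-0.06704·0.98000 + 0.99775·0.19902·-0.94943) = -14.72789°
λ₂ = λ₁ + atan2(sin θ sin δ cos φ₁, cos δ − sin φ₁ sin φ₂) = 169.49575°

14.728°S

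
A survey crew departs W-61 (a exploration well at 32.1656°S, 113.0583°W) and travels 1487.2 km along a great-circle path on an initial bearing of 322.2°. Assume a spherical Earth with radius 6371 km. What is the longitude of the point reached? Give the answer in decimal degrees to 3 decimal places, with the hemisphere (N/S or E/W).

121.811°W

δ = d/R = 1487.2/6371 = 0.233433 rad
φ₂ = arcsin(sin φ₁ cos δ + cos φ₁ sin δ cos θ)
   = arcsin(-0.53237·0.97288 + 0.84651·0.23132·0.79016) = -21.29720°
λ₂ = λ₁ + atan2(sin θ sin δ cos φ₁, cos δ − sin φ₁ sin φ₂) = -121.81092°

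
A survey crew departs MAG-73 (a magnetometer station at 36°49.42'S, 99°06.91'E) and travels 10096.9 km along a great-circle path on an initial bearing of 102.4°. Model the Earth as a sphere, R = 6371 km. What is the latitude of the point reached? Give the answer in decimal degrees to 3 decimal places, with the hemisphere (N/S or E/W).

9.408°S

MAG-73: φ = -36.82367°, λ = +99.11517°
δ = d/R = 10096.9/6371 = 1.584822 rad
φ₂ = arcsin(sin φ₁ cos δ + cos φ₁ sin δ cos θ)
   = arcsin(-0.59935·-0.01403 + 0.80048·0.99990·-0.21474) = -9.40832°
λ₂ = λ₁ + atan2(sin θ sin δ cos φ₁, cos δ − sin φ₁ sin φ₂) = -162.73140°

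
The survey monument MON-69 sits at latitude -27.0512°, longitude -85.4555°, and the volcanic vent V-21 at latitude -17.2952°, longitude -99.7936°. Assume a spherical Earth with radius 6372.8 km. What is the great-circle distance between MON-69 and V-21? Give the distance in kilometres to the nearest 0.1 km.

Δφ = 9.7560°,  Δλ = -14.3381°
a = sin²(Δφ/2) + cos φ₁ cos φ₂ sin²(Δλ/2) = 0.020474
c = 2·arcsin(√a) = 0.287162 rad = 16.4532°
d = R·c = 6372.8 × 0.287162 = 1830.0 km

1830.0 km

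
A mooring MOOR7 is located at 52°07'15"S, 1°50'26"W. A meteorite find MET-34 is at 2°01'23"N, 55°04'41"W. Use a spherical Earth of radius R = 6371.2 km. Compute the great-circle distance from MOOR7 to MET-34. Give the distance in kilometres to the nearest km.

7802 km

MOOR7: φ = -52.12083°, λ = -1.84056°
MET-34: φ = +2.02306°, λ = -55.07806°
Δφ = 54.1439°,  Δλ = -53.2375°
a = sin²(Δφ/2) + cos φ₁ cos φ₂ sin²(Δλ/2) = 0.330308
c = 2·arcsin(√a) = 1.224534 rad = 70.1606°
d = R·c = 6371.2 × 1.224534 = 7801.7 km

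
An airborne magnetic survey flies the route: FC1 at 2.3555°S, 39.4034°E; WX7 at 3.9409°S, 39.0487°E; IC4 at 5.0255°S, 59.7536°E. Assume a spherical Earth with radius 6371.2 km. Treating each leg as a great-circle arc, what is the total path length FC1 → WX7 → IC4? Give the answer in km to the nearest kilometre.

2479 km

FC1→WX7: c = 0.028352 rad, d = 180.64 km
WX7→IC4: c = 0.360742 rad, d = 2298.36 km
Total = 180.64 + 2298.36 = 2479.00 km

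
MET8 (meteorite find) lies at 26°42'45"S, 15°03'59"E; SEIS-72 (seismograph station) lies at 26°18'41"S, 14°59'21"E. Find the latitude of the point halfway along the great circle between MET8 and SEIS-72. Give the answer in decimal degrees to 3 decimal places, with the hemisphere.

MET8: φ = -26.71250°, λ = +15.06639°
SEIS-72: φ = -26.31139°, λ = +14.98917°
Bx = cos φ₂ cos Δλ = 0.896398,  By = cos φ₂ sin Δλ = -0.001208
φₘ = atan2(sin φ₁ + sin φ₂, √((cos φ₁ + Bx)² + By²)) = -26.51195°
λₘ = λ₁ + atan2(By, cos φ₁ + Bx) = 15.02771°

26.512°S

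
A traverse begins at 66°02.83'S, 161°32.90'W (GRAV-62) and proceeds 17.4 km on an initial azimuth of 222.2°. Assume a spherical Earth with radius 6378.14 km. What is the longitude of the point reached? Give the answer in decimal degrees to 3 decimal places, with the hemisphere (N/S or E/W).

GRAV-62: φ = -66.04717°, λ = -161.54833°
δ = d/R = 17.4/6378.14 = 0.002728 rad
φ₂ = arcsin(sin φ₁ cos δ + cos φ₁ sin δ cos θ)
   = arcsin(-0.91388·1.00000 + 0.40598·0.00273·-0.74080) = -66.16274°
λ₂ = λ₁ + atan2(sin θ sin δ cos φ₁, cos δ − sin φ₁ sin φ₂) = -161.80813°

161.808°W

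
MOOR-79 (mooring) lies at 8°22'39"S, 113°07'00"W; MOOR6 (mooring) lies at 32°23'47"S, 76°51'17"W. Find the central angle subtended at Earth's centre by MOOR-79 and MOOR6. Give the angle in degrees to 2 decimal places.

41.27°

MOOR-79: φ = -8.37750°, λ = -113.11667°
MOOR6: φ = -32.39639°, λ = -76.85472°
Δφ = -24.0189°,  Δλ = 36.2619°
a = sin²(Δφ/2) + cos φ₁ cos φ₂ sin²(Δλ/2) = 0.124189
c = 2·arcsin(√a) = 0.720279 rad = 41.2690°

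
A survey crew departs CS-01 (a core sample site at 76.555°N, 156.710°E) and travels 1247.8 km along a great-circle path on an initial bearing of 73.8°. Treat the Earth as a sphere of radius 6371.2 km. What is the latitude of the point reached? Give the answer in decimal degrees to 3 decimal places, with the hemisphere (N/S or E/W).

75.155°N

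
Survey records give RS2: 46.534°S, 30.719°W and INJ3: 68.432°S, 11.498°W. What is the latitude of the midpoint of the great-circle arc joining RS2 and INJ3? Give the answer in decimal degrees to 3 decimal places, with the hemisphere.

Bx = cos φ₂ cos Δλ = 0.347113,  By = cos φ₂ sin Δλ = 0.121020
φₘ = atan2(sin φ₁ + sin φ₂, √((cos φ₁ + Bx)² + By²)) = -57.81493°
λₘ = λ₁ + atan2(By, cos φ₁ + Bx) = -24.05005°

57.815°S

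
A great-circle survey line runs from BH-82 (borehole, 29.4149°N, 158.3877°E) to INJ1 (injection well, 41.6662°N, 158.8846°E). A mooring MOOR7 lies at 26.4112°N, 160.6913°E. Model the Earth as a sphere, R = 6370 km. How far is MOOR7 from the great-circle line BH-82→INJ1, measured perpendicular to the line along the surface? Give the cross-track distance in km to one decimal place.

δ₁₃ = central angle BH-82→MOOR7 = 0.063324 rad  (haversine)
θ₁₃ = bearing BH-82→MOOR7 = 145.329°,  θ₁₂ = bearing BH-82→INJ1 = 1.749°
dₓₜ = R·arcsin(sin δ₁₃ · sin(θ₁₃ − θ₁₂)) = 6370·arcsin(0.06328·sin(143.580°)) = 239.381 km
|dₓₜ| = 239.381 km

239.4 km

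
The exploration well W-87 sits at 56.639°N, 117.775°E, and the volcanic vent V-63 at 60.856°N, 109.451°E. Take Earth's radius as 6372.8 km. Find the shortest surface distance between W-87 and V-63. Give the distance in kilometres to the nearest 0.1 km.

Δφ = 4.2170°,  Δλ = -8.3240°
a = sin²(Δφ/2) + cos φ₁ cos φ₂ sin²(Δλ/2) = 0.002764
c = 2·arcsin(√a) = 0.105202 rad = 6.0276°
d = R·c = 6372.8 × 0.105202 = 670.4 km

670.4 km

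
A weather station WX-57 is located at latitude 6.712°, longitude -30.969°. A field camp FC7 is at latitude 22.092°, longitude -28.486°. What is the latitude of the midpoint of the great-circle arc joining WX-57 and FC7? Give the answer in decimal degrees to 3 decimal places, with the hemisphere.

14.405°N

Bx = cos φ₂ cos Δλ = 0.925711,  By = cos φ₂ sin Δλ = 0.040142
φₘ = atan2(sin φ₁ + sin φ₂, √((cos φ₁ + Bx)² + By²)) = 14.40524°
λₘ = λ₁ + atan2(By, cos φ₁ + Bx) = -29.77055°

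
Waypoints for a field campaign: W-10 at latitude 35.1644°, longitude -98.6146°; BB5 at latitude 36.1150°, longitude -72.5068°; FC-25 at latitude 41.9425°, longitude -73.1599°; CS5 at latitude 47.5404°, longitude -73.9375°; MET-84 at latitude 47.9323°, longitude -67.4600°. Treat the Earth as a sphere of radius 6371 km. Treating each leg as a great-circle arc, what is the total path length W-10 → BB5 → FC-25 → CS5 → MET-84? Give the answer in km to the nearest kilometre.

W-10→BB5: c = 0.369579 rad, d = 2354.59 km
BB5→FC-25: c = 0.102093 rad, d = 650.43 km
FC-25→CS5: c = 0.098175 rad, d = 625.47 km
CS5→MET-84: c = 0.076318 rad, d = 486.22 km
Total = 2354.59 + 650.43 + 625.47 + 486.22 = 4116.71 km

4117 km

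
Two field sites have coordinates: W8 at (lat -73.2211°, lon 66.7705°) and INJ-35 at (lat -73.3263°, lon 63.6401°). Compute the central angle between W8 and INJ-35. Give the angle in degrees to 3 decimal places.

0.907°

Δφ = -0.1052°,  Δλ = -3.1304°
a = sin²(Δφ/2) + cos φ₁ cos φ₂ sin²(Δλ/2) = 0.000063
c = 2·arcsin(√a) = 0.015829 rad = 0.9069°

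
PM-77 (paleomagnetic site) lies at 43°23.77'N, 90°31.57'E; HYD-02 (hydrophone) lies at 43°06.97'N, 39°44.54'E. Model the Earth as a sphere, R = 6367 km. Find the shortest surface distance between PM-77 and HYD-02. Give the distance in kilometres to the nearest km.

4045 km

PM-77: φ = +43.39617°, λ = +90.52617°
HYD-02: φ = +43.11617°, λ = +39.74233°
Δφ = -0.2800°,  Δλ = -50.7838°
a = sin²(Δφ/2) + cos φ₁ cos φ₂ sin²(Δλ/2) = 0.097536
c = 2·arcsin(√a) = 0.635242 rad = 36.3967°
d = R·c = 6367 × 0.635242 = 4044.6 km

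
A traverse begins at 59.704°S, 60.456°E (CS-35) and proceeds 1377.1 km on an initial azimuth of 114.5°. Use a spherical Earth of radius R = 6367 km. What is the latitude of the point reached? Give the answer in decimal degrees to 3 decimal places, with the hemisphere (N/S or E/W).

62.649°S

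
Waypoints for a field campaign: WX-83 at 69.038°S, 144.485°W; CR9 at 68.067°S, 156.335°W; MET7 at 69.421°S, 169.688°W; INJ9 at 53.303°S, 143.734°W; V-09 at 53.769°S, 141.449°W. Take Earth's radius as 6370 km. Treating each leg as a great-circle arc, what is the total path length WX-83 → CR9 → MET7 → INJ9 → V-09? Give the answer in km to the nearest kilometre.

3437 km

WX-83→CR9: c = 0.077368 rad, d = 492.83 km
CR9→MET7: c = 0.087534 rad, d = 557.59 km
MET7→INJ9: c = 0.349606 rad, d = 2226.99 km
INJ9→V-09: c = 0.025057 rad, d = 159.61 km
Total = 492.83 + 557.59 + 2226.99 + 159.61 = 3437.03 km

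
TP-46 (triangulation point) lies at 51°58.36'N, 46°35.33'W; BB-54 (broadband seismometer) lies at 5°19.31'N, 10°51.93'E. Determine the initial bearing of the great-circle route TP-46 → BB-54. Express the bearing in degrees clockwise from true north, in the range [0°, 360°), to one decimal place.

113.5°

TP-46: φ = +51.97267°, λ = -46.58883°
BB-54: φ = +5.32183°, λ = +10.86550°
Δλ = 57.4543°
y = sin Δλ · cos φ₂ = 0.839329
x = cos φ₁ sin φ₂ − sin φ₁ cos φ₂ cos Δλ = -0.364805
θ = atan2(y, x) = 113.4916° → 113.4916° (mod 360°)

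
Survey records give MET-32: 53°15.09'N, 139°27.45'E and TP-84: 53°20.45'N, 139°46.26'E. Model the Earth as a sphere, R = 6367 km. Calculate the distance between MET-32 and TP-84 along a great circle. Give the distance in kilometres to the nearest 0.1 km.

MET-32: φ = +53.25150°, λ = +139.45750°
TP-84: φ = +53.34083°, λ = +139.77100°
Δφ = 0.0893°,  Δλ = 0.3135°
a = sin²(Δφ/2) + cos φ₁ cos φ₂ sin²(Δλ/2) = 0.000003
c = 2·arcsin(√a) = 0.003623 rad = 0.2076°
d = R·c = 6367 × 0.003623 = 23.1 km

23.1 km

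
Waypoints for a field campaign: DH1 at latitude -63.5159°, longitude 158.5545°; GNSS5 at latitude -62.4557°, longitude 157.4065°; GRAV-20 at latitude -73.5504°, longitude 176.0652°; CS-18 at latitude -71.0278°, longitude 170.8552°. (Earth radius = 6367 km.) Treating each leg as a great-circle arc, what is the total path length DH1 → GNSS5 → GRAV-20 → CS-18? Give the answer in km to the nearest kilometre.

1905 km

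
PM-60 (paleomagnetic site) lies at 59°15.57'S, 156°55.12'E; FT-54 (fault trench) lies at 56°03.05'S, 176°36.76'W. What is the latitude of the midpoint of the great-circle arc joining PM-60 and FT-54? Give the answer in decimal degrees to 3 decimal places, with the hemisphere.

PM-60: φ = -59.25950°, λ = +156.91867°
FT-54: φ = -56.05083°, λ = -176.61267°
Bx = cos φ₂ cos Δλ = 0.499919,  By = cos φ₂ sin Δλ = 0.248909
φₘ = atan2(sin φ₁ + sin φ₂, √((cos φ₁ + Bx)² + By²)) = -58.34681°
λₘ = λ₁ + atan2(By, cos φ₁ + Bx) = 170.74894°

58.347°S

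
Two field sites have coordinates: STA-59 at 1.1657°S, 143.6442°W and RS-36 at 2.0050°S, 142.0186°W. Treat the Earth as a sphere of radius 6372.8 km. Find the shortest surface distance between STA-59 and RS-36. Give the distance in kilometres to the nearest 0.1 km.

Δφ = -0.8393°,  Δλ = 1.6256°
a = sin²(Δφ/2) + cos φ₁ cos φ₂ sin²(Δλ/2) = 0.000255
c = 2·arcsin(√a) = 0.031921 rad = 1.8289°
d = R·c = 6372.8 × 0.031921 = 203.4 km

203.4 km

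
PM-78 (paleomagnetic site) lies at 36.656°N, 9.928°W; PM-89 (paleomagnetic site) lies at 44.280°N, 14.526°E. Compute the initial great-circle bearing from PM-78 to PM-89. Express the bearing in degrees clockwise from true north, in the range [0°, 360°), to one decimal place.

Δλ = 24.4540°
y = sin Δλ · cos φ₂ = 0.296371
x = cos φ₁ sin φ₂ − sin φ₁ cos φ₂ cos Δλ = 0.171014
θ = atan2(y, x) = 60.0139° → 60.0139° (mod 360°)

60.0°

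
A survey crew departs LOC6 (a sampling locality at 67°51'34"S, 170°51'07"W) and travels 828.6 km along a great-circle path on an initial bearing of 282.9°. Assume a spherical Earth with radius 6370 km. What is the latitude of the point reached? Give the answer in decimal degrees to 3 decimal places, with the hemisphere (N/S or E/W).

LOC6: φ = -67.85944°, λ = -170.85194°
δ = d/R = 828.6/6370 = 0.130078 rad
φ₂ = arcsin(sin φ₁ cos δ + cos φ₁ sin δ cos θ)
   = arcsin(-0.92626·0.99155 + 0.37688·0.12971·0.22325) = -65.16526°
λ₂ = λ₁ + atan2(sin θ sin δ cos φ₁, cos δ − sin φ₁ sin φ₂) = 171.62788°

65.165°S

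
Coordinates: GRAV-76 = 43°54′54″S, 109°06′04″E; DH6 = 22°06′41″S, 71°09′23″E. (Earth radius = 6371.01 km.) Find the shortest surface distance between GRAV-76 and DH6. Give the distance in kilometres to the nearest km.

4232 km

GRAV-76: φ = -43.91500°, λ = +109.10111°
DH6: φ = -22.11139°, λ = +71.15639°
Δφ = 21.8036°,  Δλ = -37.9447°
a = sin²(Δφ/2) + cos φ₁ cos φ₂ sin²(Δλ/2) = 0.106310
c = 2·arcsin(√a) = 0.664250 rad = 38.0587°
d = R·c = 6371.01 × 0.664250 = 4231.9 km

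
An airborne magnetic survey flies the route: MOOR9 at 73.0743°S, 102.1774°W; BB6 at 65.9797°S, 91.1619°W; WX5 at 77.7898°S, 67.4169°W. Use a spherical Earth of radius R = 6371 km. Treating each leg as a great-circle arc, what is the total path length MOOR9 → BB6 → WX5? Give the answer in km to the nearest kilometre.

MOOR9→BB6: c = 0.140400 rad, d = 894.49 km
BB6→WX5: c = 0.239135 rad, d = 1523.53 km
Total = 894.49 + 1523.53 = 2418.01 km

2418 km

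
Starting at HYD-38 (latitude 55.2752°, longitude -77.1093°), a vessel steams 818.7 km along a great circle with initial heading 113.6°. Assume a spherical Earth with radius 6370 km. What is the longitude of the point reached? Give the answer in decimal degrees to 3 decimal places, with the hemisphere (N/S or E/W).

66.160°W

δ = d/R = 818.7/6370 = 0.128524 rad
φ₂ = arcsin(sin φ₁ cos δ + cos φ₁ sin δ cos θ)
   = arcsin(0.82190·0.99175 + 0.56964·0.12817·-0.40035) = 51.80297°
λ₂ = λ₁ + atan2(sin θ sin δ cos φ₁, cos δ − sin φ₁ sin φ₂) = -66.16019°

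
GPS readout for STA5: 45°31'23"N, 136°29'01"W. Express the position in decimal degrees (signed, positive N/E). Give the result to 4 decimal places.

lat: 45.5231° N → +45.5231°
lon: 136.4836° W → -136.4836°

+45.5231°, -136.4836°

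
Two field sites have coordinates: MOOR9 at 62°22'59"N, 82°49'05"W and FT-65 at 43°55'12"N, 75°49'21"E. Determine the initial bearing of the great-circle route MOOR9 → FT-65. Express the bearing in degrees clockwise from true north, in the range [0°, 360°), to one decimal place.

MOOR9: φ = +62.38306°, λ = -82.81806°
FT-65: φ = +43.92000°, λ = +75.82250°
Δλ = 158.6406°
y = sin Δλ · cos φ₂ = 0.262349
x = cos φ₁ sin φ₂ − sin φ₁ cos φ₂ cos Δλ = 0.915952
θ = atan2(y, x) = 15.9829° → 15.9829° (mod 360°)

16.0°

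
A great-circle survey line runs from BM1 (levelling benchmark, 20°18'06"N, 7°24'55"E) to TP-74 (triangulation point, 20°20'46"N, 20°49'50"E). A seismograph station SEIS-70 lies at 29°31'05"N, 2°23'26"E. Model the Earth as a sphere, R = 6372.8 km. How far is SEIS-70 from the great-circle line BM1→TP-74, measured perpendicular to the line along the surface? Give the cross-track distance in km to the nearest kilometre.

BM1: φ = +20.30167°, λ = +7.41528°
TP-74: φ = +20.34611°, λ = +20.83056°
SEIS-70: φ = +29.51806°, λ = +2.39056°
δ₁₃ = central angle BM1→SEIS-70 = 0.179383 rad  (haversine)
θ₁₃ = bearing BM1→SEIS-70 = 334.712°,  θ₁₂ = bearing BM1→TP-74 = 87.459°
dₓₜ = R·arcsin(sin δ₁₃ · sin(θ₁₃ − θ₁₂)) = 6372.8·arcsin(0.17842·sin(247.252°)) = -1053.395 km
|dₓₜ| = 1053.395 km

1053 km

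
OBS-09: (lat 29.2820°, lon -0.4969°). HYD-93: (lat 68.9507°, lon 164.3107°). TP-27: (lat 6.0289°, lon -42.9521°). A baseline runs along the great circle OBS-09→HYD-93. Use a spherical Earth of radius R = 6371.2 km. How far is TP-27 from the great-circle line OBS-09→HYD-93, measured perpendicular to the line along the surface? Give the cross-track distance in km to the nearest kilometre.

4448 km

δ₁₃ = central angle OBS-09→TP-27 = 0.807451 rad  (haversine)
θ₁₃ = bearing OBS-09→TP-27 = 248.291°,  θ₁₂ = bearing OBS-09→HYD-93 = 5.466°
dₓₜ = R·arcsin(sin δ₁₃ · sin(θ₁₃ − θ₁₂)) = 6371.2·arcsin(0.72253·sin(242.824°)) = -4447.765 km
|dₓₜ| = 4447.765 km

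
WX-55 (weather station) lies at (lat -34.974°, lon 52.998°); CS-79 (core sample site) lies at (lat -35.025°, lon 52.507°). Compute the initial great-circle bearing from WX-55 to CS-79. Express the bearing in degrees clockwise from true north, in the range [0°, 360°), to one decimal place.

262.6°

Δλ = -0.4910°
y = sin Δλ · cos φ₂ = -0.007018
x = cos φ₁ sin φ₂ − sin φ₁ cos φ₂ cos Δλ = -0.000907
θ = atan2(y, x) = -97.3673° → 262.6327° (mod 360°)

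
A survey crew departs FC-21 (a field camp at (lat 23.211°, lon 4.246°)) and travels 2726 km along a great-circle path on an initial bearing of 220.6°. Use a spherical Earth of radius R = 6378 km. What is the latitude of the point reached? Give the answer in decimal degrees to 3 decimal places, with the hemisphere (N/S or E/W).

3.980°N

δ = d/R = 2726/6378 = 0.427407 rad
φ₂ = arcsin(sin φ₁ cos δ + cos φ₁ sin δ cos θ)
   = arcsin(0.39412·0.91004 + 0.91906·0.41451·-0.75927) = 3.98021°
λ₂ = λ₁ + atan2(sin θ sin δ cos φ₁, cos δ − sin φ₁ sin φ₂) = -11.44243°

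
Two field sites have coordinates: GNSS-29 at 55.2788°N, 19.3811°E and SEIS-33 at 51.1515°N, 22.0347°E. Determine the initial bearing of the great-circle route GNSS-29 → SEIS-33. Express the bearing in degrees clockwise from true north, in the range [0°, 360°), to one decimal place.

Δλ = 2.6536°
y = sin Δλ · cos φ₂ = 0.029041
x = cos φ₁ sin φ₂ − sin φ₁ cos φ₂ cos Δλ = -0.071420
θ = atan2(y, x) = 157.8724° → 157.8724° (mod 360°)

157.9°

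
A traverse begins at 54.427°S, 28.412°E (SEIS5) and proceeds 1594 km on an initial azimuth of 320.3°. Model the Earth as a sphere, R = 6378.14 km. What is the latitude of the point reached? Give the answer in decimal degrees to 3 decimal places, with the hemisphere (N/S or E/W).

42.641°S

δ = d/R = 1594/6378.14 = 0.249916 rad
φ₂ = arcsin(sin φ₁ cos δ + cos φ₁ sin δ cos θ)
   = arcsin(-0.81337·0.96893 + 0.58174·0.24732·0.76940) = -42.64133°
λ₂ = λ₁ + atan2(sin θ sin δ cos φ₁, cos δ − sin φ₁ sin φ₂) = 16.01036°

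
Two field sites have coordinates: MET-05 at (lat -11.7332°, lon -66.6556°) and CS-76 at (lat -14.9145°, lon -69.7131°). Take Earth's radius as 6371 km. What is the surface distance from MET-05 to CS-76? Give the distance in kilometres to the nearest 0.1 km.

484.3 km

Δφ = -3.1813°,  Δλ = -3.0575°
a = sin²(Δφ/2) + cos φ₁ cos φ₂ sin²(Δλ/2) = 0.001444
c = 2·arcsin(√a) = 0.076017 rad = 4.3554°
d = R·c = 6371 × 0.076017 = 484.3 km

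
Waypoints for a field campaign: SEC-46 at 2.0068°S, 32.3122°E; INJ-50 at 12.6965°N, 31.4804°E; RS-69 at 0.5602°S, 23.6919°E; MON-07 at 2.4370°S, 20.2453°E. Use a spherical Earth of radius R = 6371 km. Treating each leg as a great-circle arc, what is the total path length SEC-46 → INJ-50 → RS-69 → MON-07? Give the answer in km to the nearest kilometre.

SEC-46→INJ-50: c = 0.257025 rad, d = 1637.51 km
INJ-50→RS-69: c = 0.267807 rad, d = 1706.20 km
RS-69→MON-07: c = 0.068474 rad, d = 436.25 km
Total = 1637.51 + 1706.20 + 436.25 = 3779.96 km

3780 km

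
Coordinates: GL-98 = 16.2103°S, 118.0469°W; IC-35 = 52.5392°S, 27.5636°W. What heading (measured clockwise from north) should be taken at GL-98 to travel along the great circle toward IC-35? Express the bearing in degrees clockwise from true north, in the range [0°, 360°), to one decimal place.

141.5°

Δλ = 90.4833°
y = sin Δλ · cos φ₂ = 0.608197
x = cos φ₁ sin φ₂ − sin φ₁ cos φ₂ cos Δλ = -0.763644
θ = atan2(y, x) = 141.4648° → 141.4648° (mod 360°)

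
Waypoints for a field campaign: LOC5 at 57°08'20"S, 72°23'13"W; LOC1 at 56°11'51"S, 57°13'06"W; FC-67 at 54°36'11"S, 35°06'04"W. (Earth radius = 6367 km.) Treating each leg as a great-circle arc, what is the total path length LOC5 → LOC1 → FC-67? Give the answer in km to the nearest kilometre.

2331 km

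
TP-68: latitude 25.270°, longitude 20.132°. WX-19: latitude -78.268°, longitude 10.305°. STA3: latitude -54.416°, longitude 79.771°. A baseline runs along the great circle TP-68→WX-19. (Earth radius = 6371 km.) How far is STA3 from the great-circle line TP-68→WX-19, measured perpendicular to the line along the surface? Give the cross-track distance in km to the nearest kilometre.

δ₁₃ = central angle TP-68→STA3 = 1.652083 rad  (haversine)
θ₁₃ = bearing TP-68→STA3 = 149.751°,  θ₁₂ = bearing TP-68→WX-19 = 182.047°
dₓₜ = R·arcsin(sin δ₁₃ · sin(θ₁₃ − θ₁₂)) = 6371·arcsin(0.99670·sin(-32.296°)) = -3577.850 km
|dₓₜ| = 3577.850 km

3578 km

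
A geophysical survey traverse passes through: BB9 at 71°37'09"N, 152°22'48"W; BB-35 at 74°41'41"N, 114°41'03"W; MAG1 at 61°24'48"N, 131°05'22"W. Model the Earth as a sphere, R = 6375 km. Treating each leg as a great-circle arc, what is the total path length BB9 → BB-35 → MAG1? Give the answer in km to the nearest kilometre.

2853 km

BB9: φ = +71.61917°, λ = -152.38000°
BB-35: φ = +74.69472°, λ = -114.68417°
MAG1: φ = +61.41333°, λ = -131.08944°
BB9→BB-35: c = 0.194286 rad, d = 1238.57 km
BB-35→MAG1: c = 0.253217 rad, d = 1614.26 km
Total = 1238.57 + 1614.26 = 2852.83 km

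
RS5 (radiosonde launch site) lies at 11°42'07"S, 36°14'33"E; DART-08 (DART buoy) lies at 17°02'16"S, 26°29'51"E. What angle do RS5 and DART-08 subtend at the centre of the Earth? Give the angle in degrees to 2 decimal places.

RS5: φ = -11.70194°, λ = +36.24250°
DART-08: φ = -17.03778°, λ = +26.49750°
Δφ = -5.3358°,  Δλ = -9.7450°
a = sin²(Δφ/2) + cos φ₁ cos φ₂ sin²(Δλ/2) = 0.008921
c = 2·arcsin(√a) = 0.189186 rad = 10.8396°

10.84°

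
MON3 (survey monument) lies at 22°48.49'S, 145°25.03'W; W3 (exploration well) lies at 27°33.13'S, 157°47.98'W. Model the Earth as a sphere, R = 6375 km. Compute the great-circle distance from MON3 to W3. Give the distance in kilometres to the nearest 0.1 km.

MON3: φ = -22.80817°, λ = -145.41717°
W3: φ = -27.55217°, λ = -157.79967°
Δφ = -4.7440°,  Δλ = -12.3825°
a = sin²(Δφ/2) + cos φ₁ cos φ₂ sin²(Δλ/2) = 0.011219
c = 2·arcsin(√a) = 0.212234 rad = 12.1601°
d = R·c = 6375 × 0.212234 = 1353.0 km

1353.0 km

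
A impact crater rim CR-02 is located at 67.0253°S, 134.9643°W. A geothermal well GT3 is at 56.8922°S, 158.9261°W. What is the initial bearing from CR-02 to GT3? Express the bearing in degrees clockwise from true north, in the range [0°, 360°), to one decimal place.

300.9°

Δλ = -23.9618°
y = sin Δλ · cos φ₂ = -0.221833
x = cos φ₁ sin φ₂ − sin φ₁ cos φ₂ cos Δλ = 0.132595
θ = atan2(y, x) = -59.1323° → 300.8677° (mod 360°)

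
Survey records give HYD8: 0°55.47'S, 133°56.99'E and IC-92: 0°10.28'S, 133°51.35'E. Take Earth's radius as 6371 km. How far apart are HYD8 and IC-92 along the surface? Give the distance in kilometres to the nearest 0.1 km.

84.4 km

HYD8: φ = -0.92450°, λ = +133.94983°
IC-92: φ = -0.17133°, λ = +133.85583°
Δφ = 0.7532°,  Δλ = -0.0940°
a = sin²(Δφ/2) + cos φ₁ cos φ₂ sin²(Δλ/2) = 0.000044
c = 2·arcsin(√a) = 0.013247 rad = 0.7590°
d = R·c = 6371 × 0.013247 = 84.4 km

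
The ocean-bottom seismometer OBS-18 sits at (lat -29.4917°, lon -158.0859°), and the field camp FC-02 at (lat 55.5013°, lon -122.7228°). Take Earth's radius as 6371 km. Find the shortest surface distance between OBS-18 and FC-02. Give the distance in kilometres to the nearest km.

10031 km

Δφ = 84.9930°,  Δλ = 35.3631°
a = sin²(Δφ/2) + cos φ₁ cos φ₂ sin²(Δλ/2) = 0.501840
c = 2·arcsin(√a) = 1.574477 rad = 90.2109°
d = R·c = 6371 × 1.574477 = 10031.0 km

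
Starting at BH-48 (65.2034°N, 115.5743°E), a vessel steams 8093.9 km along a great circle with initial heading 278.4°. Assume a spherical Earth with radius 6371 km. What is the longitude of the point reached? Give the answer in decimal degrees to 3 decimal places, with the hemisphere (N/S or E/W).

25.417°E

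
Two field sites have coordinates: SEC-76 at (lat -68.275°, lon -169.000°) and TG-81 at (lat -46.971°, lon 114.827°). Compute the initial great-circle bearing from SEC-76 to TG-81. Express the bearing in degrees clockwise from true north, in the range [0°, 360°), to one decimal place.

Δλ = -76.1730°
y = sin Δλ · cos φ₂ = -0.662595
x = cos φ₁ sin φ₂ − sin φ₁ cos φ₂ cos Δλ = -0.119088
θ = atan2(y, x) = -100.1890° → 259.8110° (mod 360°)

259.8°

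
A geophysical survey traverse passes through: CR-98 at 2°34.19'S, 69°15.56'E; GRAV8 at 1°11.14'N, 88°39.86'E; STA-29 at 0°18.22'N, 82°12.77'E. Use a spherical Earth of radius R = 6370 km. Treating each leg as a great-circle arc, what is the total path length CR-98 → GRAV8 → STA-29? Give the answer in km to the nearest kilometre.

CR-98: φ = -2.56983°, λ = +69.25933°
GRAV8: φ = +1.18567°, λ = +88.66433°
STA-29: φ = +0.30367°, λ = +82.21283°
CR-98→GRAV8: c = 0.344881 rad, d = 2196.89 km
GRAV8→STA-29: c = 0.113637 rad, d = 723.87 km
Total = 2196.89 + 723.87 = 2920.76 km

2921 km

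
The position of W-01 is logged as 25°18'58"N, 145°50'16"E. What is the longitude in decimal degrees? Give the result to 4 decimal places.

145.8378°E

145° + 50′/60 + 16″/3600 = 145 + 0.83333 + 0.00444 = 145.8378°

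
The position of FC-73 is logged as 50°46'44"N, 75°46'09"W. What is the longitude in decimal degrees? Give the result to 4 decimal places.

75° + 46′/60 + 9″/3600 = 75 + 0.76667 + 0.00250 = 75.7692°

75.7692°W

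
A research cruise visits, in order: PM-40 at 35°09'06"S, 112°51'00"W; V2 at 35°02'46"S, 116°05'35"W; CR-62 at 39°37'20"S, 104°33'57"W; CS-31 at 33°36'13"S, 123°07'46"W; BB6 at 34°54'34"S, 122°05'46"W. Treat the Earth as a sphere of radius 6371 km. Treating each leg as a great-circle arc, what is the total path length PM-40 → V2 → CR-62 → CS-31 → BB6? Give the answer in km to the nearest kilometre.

PM-40: φ = -35.15167°, λ = -112.85000°
V2: φ = -35.04611°, λ = -116.09306°
CR-62: φ = -39.62222°, λ = -104.56583°
CS-31: φ = -33.60361°, λ = -123.12944°
BB6: φ = -34.90944°, λ = -122.09611°
PM-40→V2: c = 0.046344 rad, d = 295.26 km
V2→CR-62: c = 0.178603 rad, d = 1137.88 km
CR-62→CS-31: c = 0.279807 rad, d = 1782.65 km
CS-31→BB6: c = 0.027233 rad, d = 173.50 km
Total = 295.26 + 1137.88 + 1782.65 + 173.50 = 3389.29 km

3389 km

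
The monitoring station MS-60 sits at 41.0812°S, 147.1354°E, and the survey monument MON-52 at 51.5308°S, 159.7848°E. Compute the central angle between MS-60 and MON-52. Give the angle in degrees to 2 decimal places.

Δφ = -10.4496°,  Δλ = 12.6494°
a = sin²(Δφ/2) + cos φ₁ cos φ₂ sin²(Δλ/2) = 0.013983
c = 2·arcsin(√a) = 0.237057 rad = 13.5824°

13.58°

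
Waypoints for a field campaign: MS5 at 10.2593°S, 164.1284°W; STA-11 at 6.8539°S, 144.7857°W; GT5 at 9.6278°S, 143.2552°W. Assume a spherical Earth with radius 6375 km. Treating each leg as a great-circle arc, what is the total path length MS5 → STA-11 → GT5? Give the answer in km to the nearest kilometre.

2513 km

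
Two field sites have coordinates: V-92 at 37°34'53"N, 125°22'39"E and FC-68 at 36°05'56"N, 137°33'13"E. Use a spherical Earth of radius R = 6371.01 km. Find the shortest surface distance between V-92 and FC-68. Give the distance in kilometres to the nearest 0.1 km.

V-92: φ = +37.58139°, λ = +125.37750°
FC-68: φ = +36.09889°, λ = +137.55361°
Δφ = -1.4825°,  Δλ = 12.1761°
a = sin²(Δφ/2) + cos φ₁ cos φ₂ sin²(Δλ/2) = 0.007370
c = 2·arcsin(√a) = 0.171907 rad = 9.8495°
d = R·c = 6371.01 × 0.171907 = 1095.2 km

1095.2 km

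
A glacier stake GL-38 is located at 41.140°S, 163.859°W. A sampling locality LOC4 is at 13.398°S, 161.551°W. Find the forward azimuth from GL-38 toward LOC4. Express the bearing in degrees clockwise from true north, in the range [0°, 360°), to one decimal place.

Δλ = 2.3080°
y = sin Δλ · cos φ₂ = 0.039175
x = cos φ₁ sin φ₂ − sin φ₁ cos φ₂ cos Δλ = 0.464972
θ = atan2(y, x) = 4.8160° → 4.8160° (mod 360°)

4.8°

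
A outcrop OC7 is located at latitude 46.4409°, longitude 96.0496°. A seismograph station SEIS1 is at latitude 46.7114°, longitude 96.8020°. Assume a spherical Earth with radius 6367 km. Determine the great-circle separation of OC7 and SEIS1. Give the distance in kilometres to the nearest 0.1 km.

Δφ = 0.2705°,  Δλ = 0.7524°
a = sin²(Δφ/2) + cos φ₁ cos φ₂ sin²(Δλ/2) = 0.000026
c = 2·arcsin(√a) = 0.010187 rad = 0.5837°
d = R·c = 6367 × 0.010187 = 64.9 km

64.9 km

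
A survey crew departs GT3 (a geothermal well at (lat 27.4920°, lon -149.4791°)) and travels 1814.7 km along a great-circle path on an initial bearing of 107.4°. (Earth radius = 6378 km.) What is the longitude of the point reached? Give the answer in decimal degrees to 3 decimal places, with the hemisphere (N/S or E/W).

132.732°W

δ = d/R = 1814.7/6378 = 0.284525 rad
φ₂ = arcsin(sin φ₁ cos δ + cos φ₁ sin δ cos θ)
   = arcsin(0.46162·0.95980 + 0.88708·0.28070·-0.29904) = 21.62949°
λ₂ = λ₁ + atan2(sin θ sin δ cos φ₁, cos δ − sin φ₁ sin φ₂) = -132.73211°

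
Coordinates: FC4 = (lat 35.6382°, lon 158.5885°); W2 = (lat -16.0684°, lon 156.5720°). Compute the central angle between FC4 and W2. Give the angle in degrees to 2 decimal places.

Δφ = -51.7066°,  Δλ = -2.0165°
a = sin²(Δφ/2) + cos φ₁ cos φ₂ sin²(Δλ/2) = 0.190397
c = 2·arcsin(√a) = 0.903066 rad = 51.7419°

51.74°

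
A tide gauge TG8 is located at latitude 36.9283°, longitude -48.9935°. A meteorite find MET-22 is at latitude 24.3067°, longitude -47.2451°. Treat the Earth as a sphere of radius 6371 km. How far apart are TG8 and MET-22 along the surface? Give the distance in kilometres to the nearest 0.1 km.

Δφ = -12.6216°,  Δλ = 1.7484°
a = sin²(Δφ/2) + cos φ₁ cos φ₂ sin²(Δλ/2) = 0.012252
c = 2·arcsin(√a) = 0.221835 rad = 12.7102°
d = R·c = 6371 × 0.221835 = 1413.3 km

1413.3 km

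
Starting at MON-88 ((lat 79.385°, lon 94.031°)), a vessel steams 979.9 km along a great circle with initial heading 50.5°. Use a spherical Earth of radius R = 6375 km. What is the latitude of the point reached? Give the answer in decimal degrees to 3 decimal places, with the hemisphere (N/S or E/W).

δ = d/R = 979.9/6375 = 0.153710 rad
φ₂ = arcsin(sin φ₁ cos δ + cos φ₁ sin δ cos θ)
   = arcsin(0.98289·0.98821 + 0.18421·0.15311·0.63608) = 81.58667°
λ₂ = λ₁ + atan2(sin θ sin δ cos φ₁, cos δ − sin φ₁ sin φ₂) = 147.87800°

81.587°N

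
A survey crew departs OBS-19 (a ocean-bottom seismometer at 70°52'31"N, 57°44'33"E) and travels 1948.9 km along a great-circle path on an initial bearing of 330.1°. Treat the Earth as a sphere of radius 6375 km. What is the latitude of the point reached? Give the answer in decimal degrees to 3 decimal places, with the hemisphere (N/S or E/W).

OBS-19: φ = +70.87528°, λ = +57.74250°
δ = d/R = 1948.9/6375 = 0.305710 rad
φ₂ = arcsin(sin φ₁ cos δ + cos φ₁ sin δ cos θ)
   = arcsin(0.94481·0.95363 + 0.32763·0.30097·0.86690) = 80.56810°
λ₂ = λ₁ + atan2(sin θ sin δ cos φ₁, cos δ − sin φ₁ sin φ₂) = -8.53623°

80.568°N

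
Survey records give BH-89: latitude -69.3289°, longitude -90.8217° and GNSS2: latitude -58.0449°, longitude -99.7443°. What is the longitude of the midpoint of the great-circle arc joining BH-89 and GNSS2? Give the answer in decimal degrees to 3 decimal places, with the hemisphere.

Bx = cos φ₂ cos Δλ = 0.522850,  By = cos φ₂ sin Δλ = -0.082087
φₘ = atan2(sin φ₁ + sin φ₂, √((cos φ₁ + Bx)² + By²)) = -63.75316°
λₘ = λ₁ + atan2(By, cos φ₁ + Bx) = -96.17598°

96.176°W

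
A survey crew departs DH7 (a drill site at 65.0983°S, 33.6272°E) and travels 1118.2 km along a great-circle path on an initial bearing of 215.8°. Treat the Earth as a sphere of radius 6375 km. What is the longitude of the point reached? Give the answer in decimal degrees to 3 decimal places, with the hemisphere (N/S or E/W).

13.999°E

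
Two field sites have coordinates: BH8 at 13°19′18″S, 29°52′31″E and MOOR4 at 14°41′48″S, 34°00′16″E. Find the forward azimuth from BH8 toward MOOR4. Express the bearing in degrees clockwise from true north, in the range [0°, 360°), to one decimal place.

109.4°

BH8: φ = -13.32167°, λ = +29.87528°
MOOR4: φ = -14.69667°, λ = +34.00444°
Δλ = 4.1292°
y = sin Δλ · cos φ₂ = 0.069649
x = cos φ₁ sin φ₂ − sin φ₁ cos φ₂ cos Δλ = -0.024575
θ = atan2(y, x) = 109.4345° → 109.4345° (mod 360°)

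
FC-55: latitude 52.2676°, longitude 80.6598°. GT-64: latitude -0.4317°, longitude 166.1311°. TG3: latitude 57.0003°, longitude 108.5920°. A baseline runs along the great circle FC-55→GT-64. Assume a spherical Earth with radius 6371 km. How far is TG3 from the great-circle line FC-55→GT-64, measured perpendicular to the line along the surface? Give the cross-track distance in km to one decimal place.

956.1 km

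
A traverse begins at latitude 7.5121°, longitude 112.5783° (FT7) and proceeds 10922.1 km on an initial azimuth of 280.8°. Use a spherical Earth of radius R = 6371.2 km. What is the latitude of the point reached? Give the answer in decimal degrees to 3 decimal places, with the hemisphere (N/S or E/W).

9.507°N

δ = d/R = 10922.1/6371.2 = 1.714292 rad
φ₂ = arcsin(sin φ₁ cos δ + cos φ₁ sin δ cos θ)
   = arcsin(0.13074·-0.14300 + 0.99142·0.98972·0.18738) = 9.50699°
λ₂ = λ₁ + atan2(sin θ sin δ cos φ₁, cos δ − sin φ₁ sin φ₂) = 12.88731°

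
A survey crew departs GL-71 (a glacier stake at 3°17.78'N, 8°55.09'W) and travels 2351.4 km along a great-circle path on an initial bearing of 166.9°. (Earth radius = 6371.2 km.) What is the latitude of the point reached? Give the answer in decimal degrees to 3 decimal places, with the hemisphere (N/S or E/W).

17.286°S

GL-71: φ = +3.29633°, λ = -8.91817°
δ = d/R = 2351.4/6371.2 = 0.369067 rad
φ₂ = arcsin(sin φ₁ cos δ + cos φ₁ sin δ cos θ)
   = arcsin(0.05750·0.93266 + 0.99835·0.36075·-0.97398) = -17.28637°
λ₂ = λ₁ + atan2(sin θ sin δ cos φ₁, cos δ − sin φ₁ sin φ₂) = -4.00584°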